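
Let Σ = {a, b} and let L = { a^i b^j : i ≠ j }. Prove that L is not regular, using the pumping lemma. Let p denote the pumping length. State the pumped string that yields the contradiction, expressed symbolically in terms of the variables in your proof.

a^{p+p!} b^{p+p!}

Assume L is regular; let p be its pumping constant.
Choose w = a^p b^{p+p!}. Since p ≠ p+p!, w ∈ L; and |w| ≥ p.
The pumping lemma gives a decomposition w = xyz where |xy| ≤ p and |y| ≥ 1.
The first p characters of w are a's, so xy (and hence y) consists only of a's. Write y = a^k, 1 ≤ k ≤ p.
Since 1 ≤ k ≤ p, k divides p!; set t = 1 + p!/k. Then xy^t z has p + (p!/k)·k = p + p! copies of a. Now the a-count equals the b-count, so i ≠ j fails. So xy^t z = a^{p+p!} b^{p+p!} ∉ L.
This is a contradiction; hence L is not regular.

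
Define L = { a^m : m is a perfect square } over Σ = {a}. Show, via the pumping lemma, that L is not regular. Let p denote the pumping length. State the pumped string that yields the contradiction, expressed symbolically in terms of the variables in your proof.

a^{p²+k}

Suppose for contradiction that L is regular, and let p be the pumping length.
Take w = a^{p²} ∈ L with |w| = p² ≥ p.
By the pumping lemma, w = xyz with |xy| ≤ p and y is nonempty.
Then y = a^k for some k with 1 ≤ k ≤ p.
Pump with i = 2: xy^2z = a^{p²+k}. Since 1 ≤ k ≤ p, p² < p²+k ≤ p²+p < (p+1)², so p²+k lies strictly between consecutive squares and is not a perfect square. So xy^2z ∉ L.
This contradicts the pumping lemma, so L is not regular.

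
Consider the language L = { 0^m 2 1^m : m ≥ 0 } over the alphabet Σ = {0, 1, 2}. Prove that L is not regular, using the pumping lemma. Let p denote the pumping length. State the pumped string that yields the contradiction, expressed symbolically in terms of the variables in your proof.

Assume L is regular. Let p be the pumping length given by the pumping lemma.
Take w = 0^p 2 1^p ∈ L with |w| = 2p+1 ≥ p.
Write w = xyz as guaranteed by the lemma, with |xy| ≤ p and |y| > 0.
The first p characters of w are 0's, so xy (and hence y) consists only of 0's. Write y = 0^k, 1 ≤ k ≤ p.
Pump with i = 2: xy^2z = 0^{p+k} 2 1^p, which would require p+k = p. But k ≥ 1, so xy^2z ∉ L.
This is a contradiction; hence L is not regular.

0^{p+k} 2 1^p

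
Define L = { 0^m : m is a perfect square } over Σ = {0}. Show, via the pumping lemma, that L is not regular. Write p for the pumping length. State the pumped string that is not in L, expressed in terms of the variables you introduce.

0^{p²+k}

Suppose for contradiction that L is regular, and let p be the pumping length.
Take w = 0^{p²} ∈ L with |w| = p² ≥ p.
The pumping lemma gives a decomposition w = xyz where |xy| ≤ p and |y| > 0.
Then y = 0^k for some k with 1 ≤ k ≤ p.
Pump with i = 2: xy^2z = 0^{p²+k}. Since 1 ≤ k ≤ p, p² < p²+k ≤ p²+p < (p+1)², so p²+k lies strictly between consecutive squares and is not a perfect square. So xy^2z ∉ L.
Contradiction. Therefore L is not regular.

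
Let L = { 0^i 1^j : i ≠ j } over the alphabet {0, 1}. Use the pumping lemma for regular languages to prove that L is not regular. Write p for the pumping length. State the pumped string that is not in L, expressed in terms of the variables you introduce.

Toward a contradiction, assume L is regular with pumping length p.
Choose w = 0^p 1^{p+p!}. Since p ≠ p+p!, w ∈ L; and |w| ≥ p.
By the pumping lemma, w = xyz with |xy| ≤ p and |y| ≥ 1.
Because |xy| ≤ p and w begins with p copies of 0, we have y = 0^k with 1 ≤ k ≤ p.
Since 1 ≤ k ≤ p, k divides p!; set t = 1 + p!/k. Then xy^t z has p + (p!/k)·k = p + p! copies of 0. Now the 0-count equals the 1-count, so i ≠ j fails. So xy^t z = 0^{p+p!} 1^{p+p!} ∉ L.
Contradiction. Therefore L is not regular.

0^{p+p!} 1^{p+p!}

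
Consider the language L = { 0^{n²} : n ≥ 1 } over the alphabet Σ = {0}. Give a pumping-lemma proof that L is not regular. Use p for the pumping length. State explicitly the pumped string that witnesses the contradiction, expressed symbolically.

Suppose for contradiction that L is regular, and let p be the pumping length.
Take w = 0^{p²} ∈ L with |w| = p² ≥ p.
The pumping lemma gives a decomposition w = xyz where |xy| ≤ p and |y| ≥ 1.
Then y = 0^k for some k with 1 ≤ k ≤ p.
Pump with i = 2: xy^2z = 0^{p²+k}. Since 1 ≤ k ≤ p, p² < p²+k ≤ p²+p < (p+1)², so p²+k lies strictly between consecutive squares and is not a perfect square. So xy^2z ∉ L.
This is a contradiction; hence L is not regular.

0^{p²+k}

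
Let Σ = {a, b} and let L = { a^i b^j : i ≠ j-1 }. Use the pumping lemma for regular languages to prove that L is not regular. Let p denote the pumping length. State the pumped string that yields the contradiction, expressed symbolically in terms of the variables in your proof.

a^{p+p!} b^{p+p!+1}

Toward a contradiction, assume L is regular with pumping length p.
Choose w = a^p b^{p+p!+1}. Since p ≠ (p+p!+1)-1 = p+p!, w ∈ L; and |w| ≥ p.
The pumping lemma gives a decomposition w = xyz where |xy| ≤ p and y is nonempty.
The first p characters of w are a's, so xy (and hence y) consists only of a's. Write y = a^k, 1 ≤ k ≤ p.
Since 1 ≤ k ≤ p, k divides p!; set t = 1 + p!/k. Then xy^t z has p + (p!/k)·k = p + p! copies of a. Now the a-count is p+p! and (b-count)-1 = (p+p!+1)-1 = p+p!, so i ≠ j-1 fails. So xy^t z = a^{p+p!} b^{p+p!+1} ∉ L.
This contradicts the pumping lemma, so L is not regular.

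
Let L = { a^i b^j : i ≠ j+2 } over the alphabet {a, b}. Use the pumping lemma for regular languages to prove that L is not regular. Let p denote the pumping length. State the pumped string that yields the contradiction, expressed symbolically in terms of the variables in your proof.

Assume L is regular; let p be its pumping constant.
Choose w = a^p b^{p+p!-2}. Since p ≠ (p+p!-2)+2 = p+p!, w ∈ L; and |w| ≥ p.
By the pumping lemma, w = xyz with |xy| ≤ p and y is nonempty.
Since the first p symbols of w are all a's and |xy| ≤ p, y lies entirely in the leading a-block: y = a^k for some k with 1 ≤ k ≤ p.
Since 1 ≤ k ≤ p, k divides p!; set t = 1 + p!/k. Then xy^t z has p + (p!/k)·k = p + p! copies of a. Now the a-count is p+p! and (b-count)+2 = (p+p!-2)+2 = p+p!, so i ≠ j+2 fails. So xy^t z = a^{p+p!} b^{p+p!-2} ∉ L.
This contradicts the pumping lemma, so L is not regular.

a^{p+p!} b^{p+p!-2}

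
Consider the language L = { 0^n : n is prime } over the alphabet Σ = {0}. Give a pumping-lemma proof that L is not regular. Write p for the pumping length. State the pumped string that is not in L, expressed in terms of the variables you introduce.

Assume L is regular; let p be its pumping constant.
Let q be a prime with q ≥ p+2 (infinitely many primes exist), and take w = 0^q ∈ L with |w| = q ≥ p.
The pumping lemma gives a decomposition w = xyz where |xy| ≤ p and |y| ≥ 1.
Then y = 0^k for some k with 1 ≤ k ≤ p.
Since 1 ≤ k ≤ p, |xz| = q-k. Pump with i = q+1: |xy^{q+1}z| = (q-k)+(q+1)k = q+qk = q(1+k), which is composite (both factors ≥ 2). So xy^{q+1}z = 0^{q(1+k)} ∉ L.
This is a contradiction; hence L is not regular.

0^{q(1+k)}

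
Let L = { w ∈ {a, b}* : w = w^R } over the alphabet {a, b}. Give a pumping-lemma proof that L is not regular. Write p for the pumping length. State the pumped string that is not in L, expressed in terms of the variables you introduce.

Suppose for contradiction that L is regular, and let p be the pumping length.
Take w = a^p b a^p, a palindrome of length 2p+1 ≥ p.
Write w = xyz as guaranteed by the lemma, with |xy| ≤ p and |y| ≥ 1.
Since the first p symbols of w are all a's and |xy| ≤ p, y lies entirely in the leading a-block: y = a^k for some k with 1 ≤ k ≤ p.
Pump with i = 2: xy^2z = a^{p+k} b a^p. Its reverse is a^p b a^{p+k}, which differs from xy^2z since k ≥ 1. So xy^2z is not a palindrome and xy^2z ∉ L.
Contradiction. Therefore L is not regular.

a^{p+k} b a^p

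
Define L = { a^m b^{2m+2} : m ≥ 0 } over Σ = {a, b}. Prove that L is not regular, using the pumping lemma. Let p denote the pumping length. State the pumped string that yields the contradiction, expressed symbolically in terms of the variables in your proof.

a^{p+k} b^{2p+2}

Toward a contradiction, assume L is regular with pumping length p.
Choose w = a^p b^{2p+2}, which is in L with |w| = 3p+2 ≥ p.
Write w = xyz as guaranteed by the lemma, with |xy| ≤ p and y is nonempty.
Because |xy| ≤ p and w begins with p copies of a, we have y = a^k with 1 ≤ k ≤ p.
Pump with i = 2: xy^2z = a^{p+k} b^{2p+2}. For this to lie in L we would need 2p+2 = 2(p+k)+2, which forces k = 0. But k ≥ 1, so xy^2z ∉ L.
This contradicts the pumping lemma, so L is not regular.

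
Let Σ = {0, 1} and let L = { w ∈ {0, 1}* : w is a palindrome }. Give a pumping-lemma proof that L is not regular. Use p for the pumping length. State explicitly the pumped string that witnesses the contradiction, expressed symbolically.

0^{p+k} 1 0^p

Suppose for contradiction that L is regular, and let p be the pumping length.
Take w = 0^p 1 0^p, a palindrome of length 2p+1 ≥ p.
Write w = xyz as guaranteed by the lemma, with |xy| ≤ p and |y| > 0.
The first p characters of w are 0's, so xy (and hence y) consists only of 0's. Write y = 0^k, 1 ≤ k ≤ p.
Pump with i = 2: xy^2z = 0^{p+k} 1 0^p. Its reverse is 0^p 1 0^{p+k}, which differs from xy^2z since k ≥ 1. So xy^2z is not a palindrome and xy^2z ∉ L.
Contradiction. Therefore L is not regular.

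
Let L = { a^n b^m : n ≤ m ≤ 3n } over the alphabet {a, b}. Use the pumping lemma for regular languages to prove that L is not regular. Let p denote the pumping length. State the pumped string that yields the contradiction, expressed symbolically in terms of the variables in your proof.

Assume L is regular; let p be its pumping constant.
Take w = a^p b^p ∈ L (since p ≤ p ≤ 3p), with |w| = 2p ≥ p.
By the pumping lemma, w = xyz with |xy| ≤ p and |y| > 0.
Because |xy| ≤ p and w begins with p copies of a, we have y = a^k with 1 ≤ k ≤ p.
Pump with i = 2: xy^2z = a^{p+k} b^p. Now n = p+k > p = m, so the condition n ≤ m fails. Thus xy^2z ∉ L.
This contradicts the pumping lemma, so L is not regular.

a^{p+k} b^p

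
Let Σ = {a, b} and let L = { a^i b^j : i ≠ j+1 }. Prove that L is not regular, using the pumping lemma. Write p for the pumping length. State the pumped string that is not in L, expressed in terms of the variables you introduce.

Toward a contradiction, assume L is regular with pumping length p.
Choose w = a^p b^{p+p!-1}. Since p ≠ (p+p!-1)+1 = p+p!, w ∈ L; and |w| ≥ p.
The pumping lemma gives a decomposition w = xyz where |xy| ≤ p and |y| ≥ 1.
The first p characters of w are a's, so xy (and hence y) consists only of a's. Write y = a^k, 1 ≤ k ≤ p.
Since 1 ≤ k ≤ p, k divides p!; set t = 1 + p!/k. Then xy^t z has p + (p!/k)·k = p + p! copies of a. Now the a-count is p+p! and (b-count)+1 = (p+p!-1)+1 = p+p!, so i ≠ j+1 fails. So xy^t z = a^{p+p!} b^{p+p!-1} ∉ L.
This contradicts the pumping lemma, so L is not regular.

a^{p+p!} b^{p+p!-1}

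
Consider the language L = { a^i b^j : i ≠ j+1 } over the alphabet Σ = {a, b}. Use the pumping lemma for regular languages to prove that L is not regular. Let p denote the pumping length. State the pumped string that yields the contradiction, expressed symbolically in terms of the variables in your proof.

Assume L is regular; let p be its pumping constant.
Choose w = a^p b^{p+p!-1}. Since p ≠ (p+p!-1)+1 = p+p!, w ∈ L; and |w| ≥ p.
The pumping lemma gives a decomposition w = xyz where |xy| ≤ p and |y| ≥ 1.
The first p characters of w are a's, so xy (and hence y) consists only of a's. Write y = a^k, 1 ≤ k ≤ p.
Since 1 ≤ k ≤ p, k divides p!; set t = 1 + p!/k. Then xy^t z has p + (p!/k)·k = p + p! copies of a. Now the a-count is p+p! and (b-count)+1 = (p+p!-1)+1 = p+p!, so i ≠ j+1 fails. So xy^t z = a^{p+p!} b^{p+p!-1} ∉ L.
Contradiction. Therefore L is not regular.

a^{p+p!} b^{p+p!-1}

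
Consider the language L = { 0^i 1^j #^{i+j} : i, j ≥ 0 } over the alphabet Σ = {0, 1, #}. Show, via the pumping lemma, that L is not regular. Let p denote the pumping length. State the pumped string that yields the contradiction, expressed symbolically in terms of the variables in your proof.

0^{p+k} 1^p #^{2p}

Toward a contradiction, assume L is regular with pumping length p.
Take w = 0^p 1^p #^{2p} ∈ L (with i=j=p, i+j=2p), |w| = 4p ≥ p.
Write w = xyz as guaranteed by the lemma, with |xy| ≤ p and |y| ≥ 1.
Since the first p symbols of w are all 0's and |xy| ≤ p, y lies entirely in the leading 0-block: y = 0^k for some k with 1 ≤ k ≤ p.
Consider xy^2z = 0^{p+k} 1^p #^{2p}. Now the 0- and 1-counts sum to 2p+k, but the #-count is 2p ≠ 2p+k. So xy^2z ∉ L.
Contradiction. Therefore L is not regular.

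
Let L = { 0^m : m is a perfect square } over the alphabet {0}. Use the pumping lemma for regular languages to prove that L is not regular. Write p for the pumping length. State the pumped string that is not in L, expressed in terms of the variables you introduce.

Toward a contradiction, assume L is regular with pumping length p.
Take w = 0^{p²} ∈ L with |w| = p² ≥ p.
Write w = xyz as guaranteed by the lemma, with |xy| ≤ p and |y| > 0.
Then y = 0^k for some k with 1 ≤ k ≤ p.
Pump with i = 2: xy^2z = 0^{p²+k}. Since 1 ≤ k ≤ p, p² < p²+k ≤ p²+p < (p+1)², so p²+k lies strictly between consecutive squares and is not a perfect square. So xy^2z ∉ L.
This contradicts the pumping lemma, so L is not regular.

0^{p²+k}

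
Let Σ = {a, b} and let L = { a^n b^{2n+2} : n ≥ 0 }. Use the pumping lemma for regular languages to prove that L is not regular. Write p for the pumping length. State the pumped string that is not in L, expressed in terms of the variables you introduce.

a^{p+k} b^{2p+2}

Suppose for contradiction that L is regular, and let p be the pumping length.
Take w = a^p b^{2p+2}. Then w ∈ L and |w| = 3p+2 ≥ p.
Write w = xyz as guaranteed by the lemma, with |xy| ≤ p and |y| ≥ 1.
Because |xy| ≤ p and w begins with p copies of a, we have y = a^k with 1 ≤ k ≤ p.
Pump with i = 2: xy^2z = a^{p+k} b^{2p+2}. For this to lie in L we would need 2p+2 = 2(p+k)+2, which forces k = 0. But k ≥ 1, so xy^2z ∉ L.
This is a contradiction; hence L is not regular.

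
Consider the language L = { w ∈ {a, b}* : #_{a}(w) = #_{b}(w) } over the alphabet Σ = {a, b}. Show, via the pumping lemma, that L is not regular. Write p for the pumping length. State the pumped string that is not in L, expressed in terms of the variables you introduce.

Toward a contradiction, assume L is regular with pumping length p.
Choose w = a^p b^p ∈ L with |w| = 2p ≥ p.
Write w = xyz as guaranteed by the lemma, with |xy| ≤ p and |y| ≥ 1.
Since the first p symbols of w are all a's and |xy| ≤ p, y lies entirely in the leading a-block: y = a^k for some k with 1 ≤ k ≤ p.
Pump with i = 2: xy^2z = a^{p+k} b^p has p+k occurrences of a but only p of b. Since k ≥ 1 the counts differ, so xy^2z ∉ L.
This is a contradiction; hence L is not regular.

a^{p+k} b^p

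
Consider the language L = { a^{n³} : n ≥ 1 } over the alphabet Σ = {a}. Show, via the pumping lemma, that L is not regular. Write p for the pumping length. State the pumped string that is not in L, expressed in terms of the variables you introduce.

Assume L is regular; let p be its pumping constant.
Take w = a^{p³} ∈ L with |w| = p³ ≥ p.
Write w = xyz as guaranteed by the lemma, with |xy| ≤ p and |y| > 0.
Then y = a^k for some k with 1 ≤ k ≤ p.
Pump with i = 2: xy^2z = a^{p³+k}. Since 1 ≤ k ≤ p, p³ < p³+k ≤ p³+p < p³+3p²+3p+1 = (p+1)³, so p³+k is not a perfect cube. So xy^2z ∉ L.
This contradicts the pumping lemma, so L is not regular.

a^{p³+k}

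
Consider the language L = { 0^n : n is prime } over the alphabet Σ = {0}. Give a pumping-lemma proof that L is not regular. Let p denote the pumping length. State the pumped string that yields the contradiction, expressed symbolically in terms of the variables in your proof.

0^{q(1+k)}

Assume L is regular; let p be its pumping constant.
Let q be a prime with q ≥ p+2 (infinitely many primes exist), and take w = 0^q ∈ L with |w| = q ≥ p.
Write w = xyz as guaranteed by the lemma, with |xy| ≤ p and |y| ≥ 1.
Then y = 0^k for some k with 1 ≤ k ≤ p.
Since 1 ≤ k ≤ p, |xz| = q-k. Pump with i = q+1: |xy^{q+1}z| = (q-k)+(q+1)k = q+qk = q(1+k), which is composite (both factors ≥ 2). So xy^{q+1}z = 0^{q(1+k)} ∉ L.
Contradiction. Therefore L is not regular.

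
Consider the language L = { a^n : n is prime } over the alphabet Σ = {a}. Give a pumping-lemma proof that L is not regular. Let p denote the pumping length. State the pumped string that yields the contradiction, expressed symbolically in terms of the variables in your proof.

Assume L is regular; let p be its pumping constant.
Let q be a prime with q ≥ p+2 (infinitely many primes exist), and take w = a^q ∈ L with |w| = q ≥ p.
The pumping lemma gives a decomposition w = xyz where |xy| ≤ p and |y| > 0.
Then y = a^k for some k with 1 ≤ k ≤ p.
Since 1 ≤ k ≤ p, |xz| = q-k. Pump with i = q+1: |xy^{q+1}z| = (q-k)+(q+1)k = q+qk = q(1+k), which is composite (both factors ≥ 2). So xy^{q+1}z = a^{q(1+k)} ∉ L.
Contradiction. Therefore L is not regular.

a^{q(1+k)}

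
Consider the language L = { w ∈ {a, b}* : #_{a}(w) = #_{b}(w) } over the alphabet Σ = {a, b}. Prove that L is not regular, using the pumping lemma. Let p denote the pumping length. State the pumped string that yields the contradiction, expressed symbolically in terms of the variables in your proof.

Toward a contradiction, assume L is regular with pumping length p.
Choose w = a^p b^p ∈ L with |w| = 2p ≥ p.
Write w = xyz as guaranteed by the lemma, with |xy| ≤ p and |y| ≥ 1.
Since the first p symbols of w are all a's and |xy| ≤ p, y lies entirely in the leading a-block: y = a^k for some k with 1 ≤ k ≤ p.
Pump with i = 2: xy^2z = a^{p+k} b^p has p+k occurrences of a but only p of b. Since k ≥ 1 the counts differ, so xy^2z ∉ L.
Contradiction. Therefore L is not regular.

a^{p+k} b^p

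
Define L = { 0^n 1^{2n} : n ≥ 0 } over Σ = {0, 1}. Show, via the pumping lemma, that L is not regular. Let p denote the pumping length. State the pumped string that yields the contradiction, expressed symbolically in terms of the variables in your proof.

0^{p+k} 1^{2p}

Assume L is regular. Let p be the pumping length given by the pumping lemma.
Choose w = 0^p 1^{2p}, which is in L with |w| = 3p ≥ p.
Write w = xyz as guaranteed by the lemma, with |xy| ≤ p and |y| ≥ 1.
Since the first p symbols of w are all 0's and |xy| ≤ p, y lies entirely in the leading 0-block: y = 0^k for some k with 1 ≤ k ≤ p.
Pump with i = 2: xy^2z = 0^{p+k} 1^{2p}. For this to lie in L we would need 2p = 2(p+k), which forces k = 0. But k ≥ 1, so xy^2z ∉ L.
Contradiction. Therefore L is not regular.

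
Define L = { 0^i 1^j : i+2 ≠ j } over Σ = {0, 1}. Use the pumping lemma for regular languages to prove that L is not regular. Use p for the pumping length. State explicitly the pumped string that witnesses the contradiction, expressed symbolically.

0^{p+p!} 1^{p+p!+2}

Assume L is regular; let p be its pumping constant.
Choose w = 0^p 1^{p+p!+2}. Since p ≠ (p+p!+2)-2 = p+p!, w ∈ L; and |w| ≥ p.
Write w = xyz as guaranteed by the lemma, with |xy| ≤ p and |y| ≥ 1.
Because |xy| ≤ p and w begins with p copies of 0, we have y = 0^k with 1 ≤ k ≤ p.
Since 1 ≤ k ≤ p, k divides p!; set t = 1 + p!/k. Then xy^t z has p + (p!/k)·k = p + p! copies of 0. Now the 0-count is p+p! and (1-count)-2 = (p+p!+2)-2 = p+p!, so i+2 ≠ j fails. So xy^t z = 0^{p+p!} 1^{p+p!+2} ∉ L.
Contradiction. Therefore L is not regular.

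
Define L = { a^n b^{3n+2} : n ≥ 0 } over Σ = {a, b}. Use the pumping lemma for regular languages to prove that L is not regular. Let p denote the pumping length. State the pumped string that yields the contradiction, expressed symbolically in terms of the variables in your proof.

Suppose for contradiction that L is regular, and let p be the pumping length.
Choose w = a^p b^{3p+2}, which is in L with |w| = 4p+2 ≥ p.
Write w = xyz as guaranteed by the lemma, with |xy| ≤ p and y is nonempty.
Since the first p symbols of w are all a's and |xy| ≤ p, y lies entirely in the leading a-block: y = a^k for some k with 1 ≤ k ≤ p.
Pump with i = 2: xy^2z = a^{p+k} b^{3p+2}. For this to lie in L we would need 3p+2 = 3(p+k)+2, which forces k = 0. But k ≥ 1, so xy^2z ∉ L.
This is a contradiction; hence L is not regular.

a^{p+k} b^{3p+2}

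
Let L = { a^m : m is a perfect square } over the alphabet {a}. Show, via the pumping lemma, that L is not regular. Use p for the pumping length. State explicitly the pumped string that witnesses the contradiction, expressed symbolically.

Assume L is regular. Let p be the pumping length given by the pumping lemma.
Take w = a^{p²} ∈ L with |w| = p² ≥ p.
Write w = xyz as guaranteed by the lemma, with |xy| ≤ p and |y| > 0.
Then y = a^k for some k with 1 ≤ k ≤ p.
Pump with i = 2: xy^2z = a^{p²+k}. Since 1 ≤ k ≤ p, p² < p²+k ≤ p²+p < (p+1)², so p²+k lies strictly between consecutive squares and is not a perfect square. So xy^2z ∉ L.
Contradiction. Therefore L is not regular.

a^{p²+k}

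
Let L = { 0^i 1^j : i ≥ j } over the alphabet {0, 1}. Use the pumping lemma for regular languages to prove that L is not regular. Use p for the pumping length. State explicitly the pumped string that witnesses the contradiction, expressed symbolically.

0^{p-k} 1^p

Toward a contradiction, assume L is regular with pumping length p.
Choose w = 0^p 1^p ∈ L, with |w| = 2p ≥ p.
The pumping lemma gives a decomposition w = xyz where |xy| ≤ p and |y| ≥ 1.
Since the first p symbols of w are all 0's and |xy| ≤ p, y lies entirely in the leading 0-block: y = 0^k for some k with 1 ≤ k ≤ p.
Consider xy^0z = xz = 0^{p-k} 1^p. Since k ≥ 1, the 0-count p-k is less than p, so i ≥ j fails; thus xz ∉ L.
This is a contradiction; hence L is not regular.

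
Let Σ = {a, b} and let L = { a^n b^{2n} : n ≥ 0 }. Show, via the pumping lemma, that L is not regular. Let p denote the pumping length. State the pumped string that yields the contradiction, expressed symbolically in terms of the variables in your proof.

a^{p+k} b^{2p}

Assume L is regular; let p be its pumping constant.
Take w = a^p b^{2p}. Then w ∈ L and |w| = 3p ≥ p.
By the pumping lemma, w = xyz with |xy| ≤ p and y is nonempty.
The first p characters of w are a's, so xy (and hence y) consists only of a's. Write y = a^k, 1 ≤ k ≤ p.
Pump with i = 2: xy^2z = a^{p+k} b^{2p}. For this to lie in L we would need 2p = 2(p+k), which forces k = 0. But k ≥ 1, so xy^2z ∉ L.
This is a contradiction; hence L is not regular.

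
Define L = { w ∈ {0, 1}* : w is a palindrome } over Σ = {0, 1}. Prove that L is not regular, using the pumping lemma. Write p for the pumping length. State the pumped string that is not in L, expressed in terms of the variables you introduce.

0^{p+k} 1 0^p

Toward a contradiction, assume L is regular with pumping length p.
Take w = 0^p 1 0^p, a palindrome of length 2p+1 ≥ p.
Write w = xyz as guaranteed by the lemma, with |xy| ≤ p and |y| > 0.
Since the first p symbols of w are all 0's and |xy| ≤ p, y lies entirely in the leading 0-block: y = 0^k for some k with 1 ≤ k ≤ p.
Pump with i = 2: xy^2z = 0^{p+k} 1 0^p. Its reverse is 0^p 1 0^{p+k}, which differs from xy^2z since k ≥ 1. So xy^2z is not a palindrome and xy^2z ∉ L.
This contradicts the pumping lemma, so L is not regular.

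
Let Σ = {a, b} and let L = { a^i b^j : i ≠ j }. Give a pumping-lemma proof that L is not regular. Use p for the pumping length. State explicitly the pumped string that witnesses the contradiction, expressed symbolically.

a^{p+p!} b^{p+p!}

Assume L is regular. Let p be the pumping length given by the pumping lemma.
Choose w = a^p b^{p+p!}. Since p ≠ p+p!, w ∈ L; and |w| ≥ p.
By the pumping lemma, w = xyz with |xy| ≤ p and y is nonempty.
The first p characters of w are a's, so xy (and hence y) consists only of a's. Write y = a^k, 1 ≤ k ≤ p.
Since 1 ≤ k ≤ p, k divides p!; set t = 1 + p!/k. Then xy^t z has p + (p!/k)·k = p + p! copies of a. Now the a-count equals the b-count, so i ≠ j fails. So xy^t z = a^{p+p!} b^{p+p!} ∉ L.
This is a contradiction; hence L is not regular.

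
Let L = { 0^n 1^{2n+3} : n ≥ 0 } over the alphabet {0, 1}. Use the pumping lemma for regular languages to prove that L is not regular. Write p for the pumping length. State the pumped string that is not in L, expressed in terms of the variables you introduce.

0^{p+k} 1^{2p+3}

Toward a contradiction, assume L is regular with pumping length p.
Let w = 0^p 1^{2p+3} ∈ L; note |w| = 3p+3 ≥ p.
The pumping lemma gives a decomposition w = xyz where |xy| ≤ p and |y| ≥ 1.
The first p characters of w are 0's, so xy (and hence y) consists only of 0's. Write y = 0^k, 1 ≤ k ≤ p.
Pump with i = 2: xy^2z = 0^{p+k} 1^{2p+3}. For this to lie in L we would need 2p+3 = 2(p+k)+3, which forces k = 0. But k ≥ 1, so xy^2z ∉ L.
This contradicts the pumping lemma, so L is not regular.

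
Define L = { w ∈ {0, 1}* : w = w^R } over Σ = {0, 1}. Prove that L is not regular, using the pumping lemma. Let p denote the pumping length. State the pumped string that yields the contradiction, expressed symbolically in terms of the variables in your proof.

0^{p+k} 1 0^p

Assume L is regular; let p be its pumping constant.
Take w = 0^p 1 0^p, a palindrome of length 2p+1 ≥ p.
The pumping lemma gives a decomposition w = xyz where |xy| ≤ p and |y| > 0.
Since the first p symbols of w are all 0's and |xy| ≤ p, y lies entirely in the leading 0-block: y = 0^k for some k with 1 ≤ k ≤ p.
Pump with i = 2: xy^2z = 0^{p+k} 1 0^p. Its reverse is 0^p 1 0^{p+k}, which differs from xy^2z since k ≥ 1. So xy^2z is not a palindrome and xy^2z ∉ L.
Contradiction. Therefore L is not regular.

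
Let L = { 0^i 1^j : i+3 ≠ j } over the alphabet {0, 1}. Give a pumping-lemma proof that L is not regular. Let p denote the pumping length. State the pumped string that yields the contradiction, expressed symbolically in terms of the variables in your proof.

Assume L is regular. Let p be the pumping length given by the pumping lemma.
Choose w = 0^p 1^{p+p!+3}. Since p ≠ (p+p!+3)-3 = p+p!, w ∈ L; and |w| ≥ p.
Write w = xyz as guaranteed by the lemma, with |xy| ≤ p and |y| > 0.
Since the first p symbols of w are all 0's and |xy| ≤ p, y lies entirely in the leading 0-block: y = 0^k for some k with 1 ≤ k ≤ p.
Since 1 ≤ k ≤ p, k divides p!; set t = 1 + p!/k. Then xy^t z has p + (p!/k)·k = p + p! copies of 0. Now the 0-count is p+p! and (1-count)-3 = (p+p!+3)-3 = p+p!, so i+3 ≠ j fails. So xy^t z = 0^{p+p!} 1^{p+p!+3} ∉ L.
This is a contradiction; hence L is not regular.

0^{p+p!} 1^{p+p!+3}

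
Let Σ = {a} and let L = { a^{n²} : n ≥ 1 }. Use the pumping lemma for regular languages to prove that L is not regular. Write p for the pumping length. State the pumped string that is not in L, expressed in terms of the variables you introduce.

a^{p²+k}

Toward a contradiction, assume L is regular with pumping length p.
Take w = a^{p²} ∈ L with |w| = p² ≥ p.
By the pumping lemma, w = xyz with |xy| ≤ p and |y| > 0.
Then y = a^k for some k with 1 ≤ k ≤ p.
Pump with i = 2: xy^2z = a^{p²+k}. Since 1 ≤ k ≤ p, p² < p²+k ≤ p²+p < (p+1)², so p²+k lies strictly between consecutive squares and is not a perfect square. So xy^2z ∉ L.
Contradiction. Therefore L is not regular.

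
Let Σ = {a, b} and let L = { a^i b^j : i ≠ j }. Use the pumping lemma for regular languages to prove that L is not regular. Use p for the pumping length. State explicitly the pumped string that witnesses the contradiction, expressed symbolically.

a^{p+p!} b^{p+p!}

Suppose for contradiction that L is regular, and let p be the pumping length.
Choose w = a^p b^{p+p!}. Since p ≠ p+p!, w ∈ L; and |w| ≥ p.
The pumping lemma gives a decomposition w = xyz where |xy| ≤ p and y is nonempty.
Since the first p symbols of w are all a's and |xy| ≤ p, y lies entirely in the leading a-block: y = a^k for some k with 1 ≤ k ≤ p.
Since 1 ≤ k ≤ p, k divides p!; set t = 1 + p!/k. Then xy^t z has p + (p!/k)·k = p + p! copies of a. Now the a-count equals the b-count, so i ≠ j fails. So xy^t z = a^{p+p!} b^{p+p!} ∉ L.
Contradiction. Therefore L is not regular.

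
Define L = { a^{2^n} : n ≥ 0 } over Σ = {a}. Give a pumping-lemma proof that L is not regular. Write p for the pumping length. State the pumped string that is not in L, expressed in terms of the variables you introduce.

a^{2^p+k}

Toward a contradiction, assume L is regular with pumping length p.
Take w = a^{2^p} ∈ L with |w| = 2^p ≥ p.
Write w = xyz as guaranteed by the lemma, with |xy| ≤ p and y is nonempty.
Then y = a^k for some k with 1 ≤ k ≤ p.
Pump with i = 2: xy^2z = a^{2^p+k}. Since 1 ≤ k ≤ p < 2^p, we have 2^p < 2^p+k < 2^{p+1}, so 2^p+k is not a power of 2. So xy^2z ∉ L.
This contradicts the pumping lemma, so L is not regular.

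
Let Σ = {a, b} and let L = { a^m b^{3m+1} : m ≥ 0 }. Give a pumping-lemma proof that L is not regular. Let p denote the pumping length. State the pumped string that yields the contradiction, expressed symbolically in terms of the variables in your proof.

Assume L is regular. Let p be the pumping length given by the pumping lemma.
Choose w = a^p b^{3p+1}, which is in L with |w| = 4p+1 ≥ p.
The pumping lemma gives a decomposition w = xyz where |xy| ≤ p and |y| > 0.
Because |xy| ≤ p and w begins with p copies of a, we have y = a^k with 1 ≤ k ≤ p.
Pump with i = 2: xy^2z = a^{p+k} b^{3p+1}. For this to lie in L we would need 3p+1 = 3(p+k)+1, which forces k = 0. But k ≥ 1, so xy^2z ∉ L.
This contradicts the pumping lemma, so L is not regular.

a^{p+k} b^{3p+1}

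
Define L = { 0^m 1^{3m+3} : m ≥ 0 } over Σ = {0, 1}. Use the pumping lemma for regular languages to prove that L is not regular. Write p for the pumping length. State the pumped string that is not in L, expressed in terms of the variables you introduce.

Toward a contradiction, assume L is regular with pumping length p.
Take w = 0^p 1^{3p+3}. Then w ∈ L and |w| = 4p+3 ≥ p.
Write w = xyz as guaranteed by the lemma, with |xy| ≤ p and |y| ≥ 1.
Since the first p symbols of w are all 0's and |xy| ≤ p, y lies entirely in the leading 0-block: y = 0^k for some k with 1 ≤ k ≤ p.
Pump with i = 2: xy^2z = 0^{p+k} 1^{3p+3}. For this to lie in L we would need 3p+3 = 3(p+k)+3, which forces k = 0. But k ≥ 1, so xy^2z ∉ L.
This is a contradiction; hence L is not regular.

0^{p+k} 1^{3p+3}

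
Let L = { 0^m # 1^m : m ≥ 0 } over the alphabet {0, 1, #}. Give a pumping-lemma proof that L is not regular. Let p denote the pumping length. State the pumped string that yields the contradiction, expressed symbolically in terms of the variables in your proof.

Assume L is regular; let p be its pumping constant.
Take w = 0^p # 1^p ∈ L with |w| = 2p+1 ≥ p.
Write w = xyz as guaranteed by the lemma, with |xy| ≤ p and |y| > 0.
Since the first p symbols of w are all 0's and |xy| ≤ p, y lies entirely in the leading 0-block: y = 0^k for some k with 1 ≤ k ≤ p.
Pump with i = 2: xy^2z = 0^{p+k} # 1^p, which would require p+k = p. But k ≥ 1, so xy^2z ∉ L.
This contradicts the pumping lemma, so L is not regular.

0^{p+k} # 1^p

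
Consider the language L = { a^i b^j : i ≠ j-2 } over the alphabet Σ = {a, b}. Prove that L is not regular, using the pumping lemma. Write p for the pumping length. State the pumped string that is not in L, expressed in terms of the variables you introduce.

Assume L is regular. Let p be the pumping length given by the pumping lemma.
Choose w = a^p b^{p+p!+2}. Since p ≠ (p+p!+2)-2 = p+p!, w ∈ L; and |w| ≥ p.
The pumping lemma gives a decomposition w = xyz where |xy| ≤ p and |y| ≥ 1.
Because |xy| ≤ p and w begins with p copies of a, we have y = a^k with 1 ≤ k ≤ p.
Since 1 ≤ k ≤ p, k divides p!; set t = 1 + p!/k. Then xy^t z has p + (p!/k)·k = p + p! copies of a. Now the a-count is p+p! and (b-count)-2 = (p+p!+2)-2 = p+p!, so i ≠ j-2 fails. So xy^t z = a^{p+p!} b^{p+p!+2} ∉ L.
This is a contradiction; hence L is not regular.

a^{p+p!} b^{p+p!+2}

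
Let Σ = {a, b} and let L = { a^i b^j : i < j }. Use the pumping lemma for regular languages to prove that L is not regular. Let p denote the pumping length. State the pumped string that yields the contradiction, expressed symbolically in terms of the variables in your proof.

Assume L is regular. Let p be the pumping length given by the pumping lemma.
Choose w = a^p b^{p+1} ∈ L, with |w| = 2p+1 ≥ p.
The pumping lemma gives a decomposition w = xyz where |xy| ≤ p and |y| > 0.
Since the first p symbols of w are all a's and |xy| ≤ p, y lies entirely in the leading a-block: y = a^k for some k with 1 ≤ k ≤ p.
Consider xy^2z = a^{p+k} b^{p+1}. Since k ≥ 1, the a-count p+k is at least p+1, so i < j fails; thus xy^2z ∉ L.
This is a contradiction; hence L is not regular.

a^{p+k} b^{p+1}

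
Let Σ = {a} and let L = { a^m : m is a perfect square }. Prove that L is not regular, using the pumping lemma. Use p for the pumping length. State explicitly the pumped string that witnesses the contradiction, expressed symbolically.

Toward a contradiction, assume L is regular with pumping length p.
Take w = a^{p²} ∈ L with |w| = p² ≥ p.
The pumping lemma gives a decomposition w = xyz where |xy| ≤ p and y is nonempty.
Then y = a^k for some k with 1 ≤ k ≤ p.
Pump with i = 2: xy^2z = a^{p²+k}. Since 1 ≤ k ≤ p, p² < p²+k ≤ p²+p < (p+1)², so p²+k lies strictly between consecutive squares and is not a perfect square. So xy^2z ∉ L.
Contradiction. Therefore L is not regular.

a^{p²+k}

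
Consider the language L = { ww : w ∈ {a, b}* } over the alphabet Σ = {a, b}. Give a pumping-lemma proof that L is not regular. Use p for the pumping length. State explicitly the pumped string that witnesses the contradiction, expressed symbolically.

a^{p+k} b^p a^p b^p

Suppose for contradiction that L is regular, and let p be the pumping length.
Take w = a^p b^p a^p b^p = uu where u = a^pb^p; then w ∈ L and |w| = 4p ≥ p.
The pumping lemma gives a decomposition w = xyz where |xy| ≤ p and |y| > 0.
Since the first p symbols of w are all a's and |xy| ≤ p, y lies entirely in the leading a-block: y = a^k for some k with 1 ≤ k ≤ p.
Pump with i = 2: xy^2z = a^{p+k} b^p a^p b^p, of length 4p+k. Suppose this equals vv. The string starts with a and ends with b, so v does too; thus the boundary between the two copies of v is a b→a transition. There is exactly one such transition, at position 2p+k, so |v| = 2p+k and |vv| = 4p+2k ≠ 4p+k since k ≥ 1. So xy^2z ∉ L.
This is a contradiction; hence L is not regular.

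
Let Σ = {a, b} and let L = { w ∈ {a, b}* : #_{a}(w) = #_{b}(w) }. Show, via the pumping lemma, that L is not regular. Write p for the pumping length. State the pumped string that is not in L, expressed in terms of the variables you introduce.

Assume L is regular; let p be its pumping constant.
Choose w = a^p b^p ∈ L with |w| = 2p ≥ p.
The pumping lemma gives a decomposition w = xyz where |xy| ≤ p and y is nonempty.
Because |xy| ≤ p and w begins with p copies of a, we have y = a^k with 1 ≤ k ≤ p.
Pump with i = 2: xy^2z = a^{p+k} b^p has p+k occurrences of a but only p of b. Since k ≥ 1 the counts differ, so xy^2z ∉ L.
This contradicts the pumping lemma, so L is not regular.

a^{p+k} b^p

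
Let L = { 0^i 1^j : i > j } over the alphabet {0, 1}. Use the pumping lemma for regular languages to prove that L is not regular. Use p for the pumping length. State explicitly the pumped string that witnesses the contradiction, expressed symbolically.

0^{p+1-k} 1^p

Assume L is regular. Let p be the pumping length given by the pumping lemma.
Choose w = 0^{p+1} 1^p ∈ L, with |w| = 2p+1 ≥ p.
By the pumping lemma, w = xyz with |xy| ≤ p and |y| ≥ 1.
Since the first p symbols of w are all 0's and |xy| ≤ p, y lies entirely in the leading 0-block: y = 0^k for some k with 1 ≤ k ≤ p.
Consider xy^0z = xz = 0^{p+1-k} 1^p. Since k ≥ 1, the 0-count p+1-k is at most p, so i > j fails; thus xz ∉ L.
This contradicts the pumping lemma, so L is not regular.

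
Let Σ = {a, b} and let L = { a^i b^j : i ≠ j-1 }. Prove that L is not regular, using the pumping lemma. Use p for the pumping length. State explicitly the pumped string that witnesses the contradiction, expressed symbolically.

a^{p+p!} b^{p+p!+1}

Suppose for contradiction that L is regular, and let p be the pumping length.
Choose w = a^p b^{p+p!+1}. Since p ≠ (p+p!+1)-1 = p+p!, w ∈ L; and |w| ≥ p.
The pumping lemma gives a decomposition w = xyz where |xy| ≤ p and |y| > 0.
Because |xy| ≤ p and w begins with p copies of a, we have y = a^k with 1 ≤ k ≤ p.
Since 1 ≤ k ≤ p, k divides p!; set t = 1 + p!/k. Then xy^t z has p + (p!/k)·k = p + p! copies of a. Now the a-count is p+p! and (b-count)-1 = (p+p!+1)-1 = p+p!, so i ≠ j-1 fails. So xy^t z = a^{p+p!} b^{p+p!+1} ∉ L.
This is a contradiction; hence L is not regular.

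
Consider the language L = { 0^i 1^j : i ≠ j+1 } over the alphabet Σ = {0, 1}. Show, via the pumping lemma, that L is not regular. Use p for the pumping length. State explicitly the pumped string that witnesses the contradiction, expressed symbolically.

Toward a contradiction, assume L is regular with pumping length p.
Choose w = 0^p 1^{p+p!-1}. Since p ≠ (p+p!-1)+1 = p+p!, w ∈ L; and |w| ≥ p.
By the pumping lemma, w = xyz with |xy| ≤ p and |y| > 0.
The first p characters of w are 0's, so xy (and hence y) consists only of 0's. Write y = 0^k, 1 ≤ k ≤ p.
Since 1 ≤ k ≤ p, k divides p!; set t = 1 + p!/k. Then xy^t z has p + (p!/k)·k = p + p! copies of 0. Now the 0-count is p+p! and (1-count)+1 = (p+p!-1)+1 = p+p!, so i ≠ j+1 fails. So xy^t z = 0^{p+p!} 1^{p+p!-1} ∉ L.
Contradiction. Therefore L is not regular.

0^{p+p!} 1^{p+p!-1}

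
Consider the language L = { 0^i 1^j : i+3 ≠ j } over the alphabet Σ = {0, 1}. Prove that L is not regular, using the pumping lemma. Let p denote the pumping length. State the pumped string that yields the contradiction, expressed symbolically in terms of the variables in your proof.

0^{p+p!} 1^{p+p!+3}

Toward a contradiction, assume L is regular with pumping length p.
Choose w = 0^p 1^{p+p!+3}. Since p ≠ (p+p!+3)-3 = p+p!, w ∈ L; and |w| ≥ p.
By the pumping lemma, w = xyz with |xy| ≤ p and y is nonempty.
Since the first p symbols of w are all 0's and |xy| ≤ p, y lies entirely in the leading 0-block: y = 0^k for some k with 1 ≤ k ≤ p.
Since 1 ≤ k ≤ p, k divides p!; set t = 1 + p!/k. Then xy^t z has p + (p!/k)·k = p + p! copies of 0. Now the 0-count is p+p! and (1-count)-3 = (p+p!+3)-3 = p+p!, so i+3 ≠ j fails. So xy^t z = 0^{p+p!} 1^{p+p!+3} ∉ L.
This contradicts the pumping lemma, so L is not regular.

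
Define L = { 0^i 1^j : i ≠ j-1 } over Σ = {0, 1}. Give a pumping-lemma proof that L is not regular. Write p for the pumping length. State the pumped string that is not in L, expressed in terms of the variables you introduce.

Assume L is regular; let p be its pumping constant.
Choose w = 0^p 1^{p+p!+1}. Since p ≠ (p+p!+1)-1 = p+p!, w ∈ L; and |w| ≥ p.
By the pumping lemma, w = xyz with |xy| ≤ p and |y| > 0.
Because |xy| ≤ p and w begins with p copies of 0, we have y = 0^k with 1 ≤ k ≤ p.
Since 1 ≤ k ≤ p, k divides p!; set t = 1 + p!/k. Then xy^t z has p + (p!/k)·k = p + p! copies of 0. Now the 0-count is p+p! and (1-count)-1 = (p+p!+1)-1 = p+p!, so i ≠ j-1 fails. So xy^t z = 0^{p+p!} 1^{p+p!+1} ∉ L.
This contradicts the pumping lemma, so L is not regular.

0^{p+p!} 1^{p+p!+1}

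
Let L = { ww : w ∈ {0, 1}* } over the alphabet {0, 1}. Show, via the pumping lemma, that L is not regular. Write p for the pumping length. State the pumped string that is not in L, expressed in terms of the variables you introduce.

0^{p+k} 1^p 0^p 1^p

Assume L is regular. Let p be the pumping length given by the pumping lemma.
Take w = 0^p 1^p 0^p 1^p = uu where u = 0^p1^p; then w ∈ L and |w| = 4p ≥ p.
The pumping lemma gives a decomposition w = xyz where |xy| ≤ p and y is nonempty.
Since the first p symbols of w are all 0's and |xy| ≤ p, y lies entirely in the leading 0-block: y = 0^k for some k with 1 ≤ k ≤ p.
Pump with i = 2: xy^2z = 0^{p+k} 1^p 0^p 1^p, of length 4p+k. Suppose this equals vv. The string starts with 0 and ends with 1, so v does too; thus the boundary between the two copies of v is a 1→0 transition. There is exactly one such transition, at position 2p+k, so |v| = 2p+k and |vv| = 4p+2k ≠ 4p+k since k ≥ 1. So xy^2z ∉ L.
This is a contradiction; hence L is not regular.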